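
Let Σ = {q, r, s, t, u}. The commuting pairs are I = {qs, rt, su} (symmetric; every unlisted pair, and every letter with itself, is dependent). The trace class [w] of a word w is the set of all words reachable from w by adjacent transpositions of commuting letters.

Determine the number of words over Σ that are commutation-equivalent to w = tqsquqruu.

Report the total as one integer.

0(t) covers ∅
1(q) covers 0:t
2(s) covers 0:t
3(q) covers 1:q
4(u) covers 3:q
5(q) covers 4:u
6(r) covers 2:s, 5:q
7(u) covers 6:r
8(u) covers 7:u
floor of heap: 0:t
completions by unplaced set U, small U first (add the entries for U minus each lowest piece of U):
  |U|=1: {8}:1
  |U|=2: {7,8}:1
  |U|=3: {6,7,8}:1
  |U|=4: {2,6,7,8}:1  {5,6,7,8}:1
  |U|=5: {2,5,6,7,8}:2  {4,5,6,7,8}:1
  |U|=6: {2,4,5,6,7,8}:3  {3,4,5,6,7,8}:1
  |U|=7: {1,3,4,5,6,7,8}:1  {2,3,4,5,6,7,8}:4
  start at 0(t): 5

5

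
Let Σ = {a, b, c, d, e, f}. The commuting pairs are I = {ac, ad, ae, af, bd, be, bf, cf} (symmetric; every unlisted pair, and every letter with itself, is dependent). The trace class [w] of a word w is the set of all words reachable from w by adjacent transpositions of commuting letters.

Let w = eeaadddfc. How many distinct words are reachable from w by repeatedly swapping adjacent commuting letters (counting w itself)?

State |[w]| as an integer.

#0=e has no predecessor
#1=e depends on [0:e]
#2=a has no predecessor
#3=a depends on [2:a]
#4=d depends on [1:e]
#5=d depends on [4:d]
#6=d depends on [5:d]
#7=f depends on [6:d]
#8=c depends on [6:d]
sources: [0:e, 2:a]
N(rest) = Σ N(rest − s) over sources s of rest; N(one piece) = 1:
  size 1 → [3]=1  [7]=1  [8]=1
  size 2 → [2,3]=1  [3,7]=2  [3,8]=2  [7,8]=2
  size 3 → [2,3,7]=3  [2,3,8]=3  [3,7,8]=6  [6,7,8]=2
  size 4 → [2,3,7,8]=12  [3,6,7,8]=8  [5,6,7,8]=2
  size 5 → [2,3,6,7,8]=20  [3,5,6,7,8]=10  [4,5,6,7,8]=2
  size 6 → [1,4,5,6,7,8]=2  [2,3,5,6,7,8]=30  [3,4,5,6,7,8]=12
  size 7 → [0,1,4,5,6,7,8]=2  [1,3,4,5,6,7,8]=14  [2,3,4,5,6,7,8]=42
  first=0(e) contributes 56
  first=2(a) contributes 16
|[w]| = 72

72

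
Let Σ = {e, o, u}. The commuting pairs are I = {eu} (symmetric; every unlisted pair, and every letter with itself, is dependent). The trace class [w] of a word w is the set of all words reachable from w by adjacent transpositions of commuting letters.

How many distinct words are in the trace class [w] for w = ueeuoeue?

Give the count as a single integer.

18

0(u) covers ∅
1(e) covers ∅
2(e) covers 1:e
3(u) covers 0:u
4(o) covers 2:e, 3:u
5(e) covers 4:o
6(u) covers 4:o
7(e) covers 5:e
floor of heap: 0:u, 1:e
completions by unplaced set U, small U first (add the entries for U minus each lowest piece of U):
  |U|=1: {6}:1  {7}:1
  |U|=2: {5,7}:1  {6,7}:2
  |U|=3: {5,6,7}:3
  |U|=4: {4,5,6,7}:3
  |U|=5: {2,4,5,6,7}:3  {3,4,5,6,7}:3
  |U|=6: {0,3,4,5,6,7}:3  {1,2,4,5,6,7}:3  {2,3,4,5,6,7}:6
  start at 0(u): 9
  start at 1(e): 9
sum over floor = 18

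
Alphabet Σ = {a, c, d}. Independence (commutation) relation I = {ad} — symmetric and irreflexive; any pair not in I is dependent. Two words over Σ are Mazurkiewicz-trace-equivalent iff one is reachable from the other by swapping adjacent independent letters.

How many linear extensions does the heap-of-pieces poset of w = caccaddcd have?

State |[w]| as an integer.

0(c) covers ∅
1(a) covers 0:c
2(c) covers 1:a
3(c) covers 2:c
4(a) covers 3:c
5(d) covers 3:c
6(d) covers 5:d
7(c) covers 4:a, 6:d
8(d) covers 7:c
floor of heap: 0:c
completions by unplaced set U, small U first (add the entries for U minus each lowest piece of U):
  |U|=1: {8}:1
  |U|=2: {7,8}:1
  |U|=3: {4,7,8}:1  {6,7,8}:1
  |U|=4: {4,6,7,8}:2  {5,6,7,8}:1
  |U|=5: {4,5,6,7,8}:3
  |U|=6: {3,4,5,6,7,8}:3
  |U|=7: {2,3,4,5,6,7,8}:3
  start at 0(c): 3

3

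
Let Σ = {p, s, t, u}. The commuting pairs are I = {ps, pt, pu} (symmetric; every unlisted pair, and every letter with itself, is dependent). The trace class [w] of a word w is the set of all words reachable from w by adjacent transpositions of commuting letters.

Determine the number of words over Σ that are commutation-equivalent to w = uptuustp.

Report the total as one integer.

0(u) covers ∅
1(p) covers ∅
2(t) covers 0:u
3(u) covers 2:t
4(u) covers 3:u
5(s) covers 4:u
6(t) covers 5:s
7(p) covers 1:p
floor of heap: 0:u, 1:p
completions by unplaced set U, small U first (add the entries for U minus each lowest piece of U):
  |U|=1: {6}:1  {7}:1
  |U|=2: {1,7}:1  {5,6}:1  {6,7}:2
  |U|=3: {1,6,7}:3  {4,5,6}:1  {5,6,7}:3
  |U|=4: {1,5,6,7}:6  {3,4,5,6}:1  {4,5,6,7}:4
  |U|=5: {1,4,5,6,7}:10  {2,3,4,5,6}:1  {3,4,5,6,7}:5
  |U|=6: {0,2,3,4,5,6}:1  {1,3,4,5,6,7}:15  {2,3,4,5,6,7}:6
  start at 0(u): 21
  start at 1(p): 7
sum over floor = 28

28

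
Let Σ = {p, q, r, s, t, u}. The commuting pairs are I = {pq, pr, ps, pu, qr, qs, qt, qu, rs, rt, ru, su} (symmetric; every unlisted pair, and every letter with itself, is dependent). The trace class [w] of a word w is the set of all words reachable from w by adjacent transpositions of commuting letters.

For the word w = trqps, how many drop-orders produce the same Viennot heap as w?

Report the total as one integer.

40

drop 0:t onto floor
drop 1:r onto floor
drop 2:q onto floor
drop 3:p onto {0:t}
drop 4:s onto {0:t}
ground layer = {0:t, 1:r, 2:q}
drop-orders for the pieces not yet dropped (sum over which currently-grounded one goes next):
  1 to go: {1} 1  {2} 1  {3} 1  {4} 1
  2 to go: {1,2} 2  {1,3} 2  {1,4} 2  {2,3} 2  {2,4} 2  {3,4} 2
  3 to go: {0,3,4} 2  {1,2,3} 6  {1,2,4} 6  {1,3,4} 6  {2,3,4} 6
  if 0:t drops first: 24 orders
  if 1:r drops first: 8 orders
  if 2:q drops first: 8 orders
heap linearizations: 40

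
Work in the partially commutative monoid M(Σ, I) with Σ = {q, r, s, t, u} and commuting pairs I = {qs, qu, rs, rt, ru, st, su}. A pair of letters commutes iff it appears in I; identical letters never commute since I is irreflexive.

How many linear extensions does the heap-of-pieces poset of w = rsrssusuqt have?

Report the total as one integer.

piece 0:r — minimal
piece 1:s — minimal
piece 2:r rests on {0:r}
piece 3:s rests on {1:s}
piece 4:s rests on {3:s}
piece 5:u — minimal
piece 6:s rests on {4:s}
piece 7:u rests on {5:u}
piece 8:q rests on {2:r}
piece 9:t rests on {7:u, 8:q}
minimal pieces: {0:r, 1:s, 5:u}
ways to finish when only these pieces remain (= sum over removing one remaining piece with nothing left below it):
  1 left: {6}→1  {9}→1
  2 left: {4,6}→1  {6,9}→2  {7,9}→1  {8,9}→1
  3 left: {2,8,9}→1  {3,4,6}→1  {4,6,9}→3  {5,7,9}→1  {6,7,9}→3  {6,8,9}→3  {7,8,9}→2
  4 left: {0,2,8,9}→1  {1,3,4,6}→1  {2,6,8,9}→4  {2,7,8,9}→3  {3,4,6,9}→4  {4,6,7,9}→6  {4,6,8,9}→6  {5,6,7,9}→4  {5,7,8,9}→3  {6,7,8,9}→8
  5 left: {0,2,6,8,9}→5  {0,2,7,8,9}→4  {1,3,4,6,9}→5  {2,4,6,8,9}→10  {2,5,7,8,9}→6  {2,6,7,8,9}→15  {3,4,6,7,9}→10  {3,4,6,8,9}→10  {4,5,6,7,9}→10  {4,6,7,8,9}→20  {5,6,7,8,9}→15
  6 left: {0,2,4,6,8,9}→15  {0,2,5,7,8,9}→10  {0,2,6,7,8,9}→24  {1,3,4,6,7,9}→15  {1,3,4,6,8,9}→15  {2,3,4,6,8,9}→20  {2,4,6,7,8,9}→45  {2,5,6,7,8,9}→36  {3,4,5,6,7,9}→20  {3,4,6,7,8,9}→40  {4,5,6,7,8,9}→45
  7 left: {0,2,3,4,6,8,9}→35  {0,2,4,6,7,8,9}→84  {0,2,5,6,7,8,9}→70  {1,2,3,4,6,8,9}→35  {1,3,4,5,6,7,9}→35  {1,3,4,6,7,8,9}→70  {2,3,4,6,7,8,9}→105  {2,4,5,6,7,8,9}→126  {3,4,5,6,7,8,9}→105
  8 left: {0,1,2,3,4,6,8,9}→70  {0,2,3,4,6,7,8,9}→224  {0,2,4,5,6,7,8,9}→280  {1,2,3,4,6,7,8,9}→210  {1,3,4,5,6,7,8,9}→210  {2,3,4,5,6,7,8,9}→336
  placing 0:r first → 756 extensions
  placing 1:s first → 840 extensions
  placing 5:u first → 504 extensions
total linear extensions = 2100

2100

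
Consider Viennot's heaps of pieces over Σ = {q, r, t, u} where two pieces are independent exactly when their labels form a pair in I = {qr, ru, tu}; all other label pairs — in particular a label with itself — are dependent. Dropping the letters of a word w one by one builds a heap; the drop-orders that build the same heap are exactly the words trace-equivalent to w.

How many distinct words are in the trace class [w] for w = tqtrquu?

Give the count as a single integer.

4

0(t) covers ∅
1(q) covers 0:t
2(t) covers 1:q
3(r) covers 2:t
4(q) covers 2:t
5(u) covers 4:q
6(u) covers 5:u
floor of heap: 0:t
completions by unplaced set U, small U first (add the entries for U minus each lowest piece of U):
  |U|=1: {3}:1  {6}:1
  |U|=2: {3,6}:2  {5,6}:1
  |U|=3: {3,5,6}:3  {4,5,6}:1
  |U|=4: {3,4,5,6}:4
  |U|=5: {2,3,4,5,6}:4
  start at 0(t): 4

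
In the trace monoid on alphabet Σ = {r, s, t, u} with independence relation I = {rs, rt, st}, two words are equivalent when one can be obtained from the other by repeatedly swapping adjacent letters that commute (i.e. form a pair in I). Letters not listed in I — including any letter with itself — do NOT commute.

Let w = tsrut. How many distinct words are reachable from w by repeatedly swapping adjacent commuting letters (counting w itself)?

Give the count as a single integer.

6

piece 0:t — minimal
piece 1:s — minimal
piece 2:r — minimal
piece 3:u rests on {0:t, 1:s, 2:r}
piece 4:t rests on {3:u}
minimal pieces: {0:t, 1:s, 2:r}
ways to finish when only these pieces remain (= sum over removing one remaining piece with nothing left below it):
  1 left: {4}→1
  2 left: {3,4}→1
  3 left: {0,3,4}→1  {1,3,4}→1  {2,3,4}→1
  placing 0:t first → 2 extensions
  placing 1:s first → 2 extensions
  placing 2:r first → 2 extensions
total linear extensions = 6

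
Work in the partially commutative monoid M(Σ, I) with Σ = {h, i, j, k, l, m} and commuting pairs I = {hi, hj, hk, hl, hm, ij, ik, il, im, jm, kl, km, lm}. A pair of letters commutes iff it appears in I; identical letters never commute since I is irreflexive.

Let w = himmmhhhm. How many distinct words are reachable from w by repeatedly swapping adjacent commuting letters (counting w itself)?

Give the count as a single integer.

piece 0:h — minimal
piece 1:i — minimal
piece 2:m — minimal
piece 3:m rests on {2:m}
piece 4:m rests on {3:m}
piece 5:h rests on {0:h}
piece 6:h rests on {5:h}
piece 7:h rests on {6:h}
piece 8:m rests on {4:m}
minimal pieces: {0:h, 1:i, 2:m}
ways to finish when only these pieces remain (= sum over removing one remaining piece with nothing left below it):
  1 left: {1}→1  {7}→1  {8}→1
  2 left: {1,7}→2  {1,8}→2  {4,8}→1  {6,7}→1  {7,8}→2
  3 left: {1,4,8}→3  {1,6,7}→3  {1,7,8}→6  {3,4,8}→1  {4,7,8}→3  {5,6,7}→1  {6,7,8}→3
  4 left: {0,5,6,7}→1  {1,3,4,8}→4  {1,4,7,8}→12  {1,5,6,7}→4  {1,6,7,8}→12  {2,3,4,8}→1  {3,4,7,8}→4  {4,6,7,8}→6  {5,6,7,8}→4
  5 left: {0,1,5,6,7}→5  {0,5,6,7,8}→5  {1,2,3,4,8}→5  {1,3,4,7,8}→20  {1,4,6,7,8}→30  {1,5,6,7,8}→20  {2,3,4,7,8}→5  {3,4,6,7,8}→10  {4,5,6,7,8}→10
  6 left: {0,1,5,6,7,8}→30  {0,4,5,6,7,8}→15  {1,2,3,4,7,8}→30  {1,3,4,6,7,8}→60  {1,4,5,6,7,8}→60  {2,3,4,6,7,8}→15  {3,4,5,6,7,8}→20
  7 left: {0,1,4,5,6,7,8}→105  {0,3,4,5,6,7,8}→35  {1,2,3,4,6,7,8}→105  {1,3,4,5,6,7,8}→140  {2,3,4,5,6,7,8}→35
  placing 0:h first → 280 extensions
  placing 1:i first → 70 extensions
  placing 2:m first → 280 extensions
total linear extensions = 630

630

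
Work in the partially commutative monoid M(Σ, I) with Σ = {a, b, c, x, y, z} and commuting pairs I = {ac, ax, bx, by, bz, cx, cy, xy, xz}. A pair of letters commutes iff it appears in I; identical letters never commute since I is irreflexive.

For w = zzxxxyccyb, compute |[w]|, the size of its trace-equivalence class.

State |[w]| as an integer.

1200

drop 0:z onto floor
drop 1:z onto {0:z}
drop 2:x onto floor
drop 3:x onto {2:x}
drop 4:x onto {3:x}
drop 5:y onto {1:z}
drop 6:c onto {1:z}
drop 7:c onto {6:c}
drop 8:y onto {5:y}
drop 9:b onto {7:c}
ground layer = {0:z, 2:x}
drop-orders for the pieces not yet dropped (sum over which currently-grounded one goes next):
  1 to go: {4} 1  {8} 1  {9} 1
  2 to go: {3,4} 1  {4,8} 2  {4,9} 2  {5,8} 1  {7,9} 1  {8,9} 2
  3 to go: {2,3,4} 1  {3,4,8} 3  {3,4,9} 3  {4,5,8} 3  {4,7,9} 3  {4,8,9} 6  {5,8,9} 3  {6,7,9} 1  {7,8,9} 3
  4 to go: {2,3,4,8} 4  {2,3,4,9} 4  {3,4,5,8} 6  {3,4,7,9} 6  {3,4,8,9} 12  {4,5,8,9} 12  {4,6,7,9} 4  {4,7,8,9} 12  {5,7,8,9} 6  {6,7,8,9} 4
  5 to go: {2,3,4,5,8} 10  {2,3,4,7,9} 10  {2,3,4,8,9} 20  {3,4,5,8,9} 30  {3,4,6,7,9} 10  {3,4,7,8,9} 30  {4,5,7,8,9} 30  {4,6,7,8,9} 20  {5,6,7,8,9} 10
  6 to go: {1,5,6,7,8,9} 10  {2,3,4,5,8,9} 60  {2,3,4,6,7,9} 20  {2,3,4,7,8,9} 60  {3,4,5,7,8,9} 90  {3,4,6,7,8,9} 60  {4,5,6,7,8,9} 60
  7 to go: {0,1,5,6,7,8,9} 10  {1,4,5,6,7,8,9} 70  {2,3,4,5,7,8,9} 210  {2,3,4,6,7,8,9} 140  {3,4,5,6,7,8,9} 210
  8 to go: {0,1,4,5,6,7,8,9} 80  {1,3,4,5,6,7,8,9} 280  {2,3,4,5,6,7,8,9} 560
  if 0:z drops first: 840 orders
  if 2:x drops first: 360 orders
heap linearizations: 1200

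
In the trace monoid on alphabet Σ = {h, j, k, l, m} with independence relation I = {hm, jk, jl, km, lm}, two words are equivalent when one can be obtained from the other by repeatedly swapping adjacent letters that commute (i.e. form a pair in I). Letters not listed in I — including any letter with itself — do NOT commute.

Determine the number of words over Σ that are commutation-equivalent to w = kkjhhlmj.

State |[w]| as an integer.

27

0(k) covers ∅
1(k) covers 0:k
2(j) covers ∅
3(h) covers 1:k, 2:j
4(h) covers 3:h
5(l) covers 4:h
6(m) covers 2:j
7(j) covers 4:h, 6:m
floor of heap: 0:k, 2:j
completions by unplaced set U, small U first (add the entries for U minus each lowest piece of U):
  |U|=1: {5}:1  {7}:1
  |U|=2: {5,7}:2  {6,7}:1
  |U|=3: {4,5,7}:2  {5,6,7}:3
  |U|=4: {3,4,5,7}:2  {4,5,6,7}:5
  |U|=5: {1,3,4,5,7}:2  {3,4,5,6,7}:7
  |U|=6: {0,1,3,4,5,7}:2  {1,3,4,5,6,7}:9  {2,3,4,5,6,7}:7
  start at 0(k): 16
  start at 2(j): 11
sum over floor = 27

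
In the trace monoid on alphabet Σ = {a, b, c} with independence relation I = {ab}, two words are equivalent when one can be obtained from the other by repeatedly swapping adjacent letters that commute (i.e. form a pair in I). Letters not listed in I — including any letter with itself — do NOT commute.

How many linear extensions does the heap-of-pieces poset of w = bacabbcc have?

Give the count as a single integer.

6

piece 0:b — minimal
piece 1:a — minimal
piece 2:c rests on {0:b, 1:a}
piece 3:a rests on {2:c}
piece 4:b rests on {2:c}
piece 5:b rests on {4:b}
piece 6:c rests on {3:a, 5:b}
piece 7:c rests on {6:c}
minimal pieces: {0:b, 1:a}
ways to finish when only these pieces remain (= sum over removing one remaining piece with nothing left below it):
  1 left: {7}→1
  2 left: {6,7}→1
  3 left: {3,6,7}→1  {5,6,7}→1
  4 left: {3,5,6,7}→2  {4,5,6,7}→1
  5 left: {3,4,5,6,7}→3
  6 left: {2,3,4,5,6,7}→3
  placing 0:b first → 3 extensions
  placing 1:a first → 3 extensions
total linear extensions = 6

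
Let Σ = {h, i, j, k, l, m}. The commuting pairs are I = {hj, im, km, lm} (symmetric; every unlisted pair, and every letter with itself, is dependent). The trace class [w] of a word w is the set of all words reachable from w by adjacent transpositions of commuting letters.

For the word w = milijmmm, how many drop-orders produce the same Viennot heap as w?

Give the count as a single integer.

4

#0=m has no predecessor
#1=i has no predecessor
#2=l depends on [1:i]
#3=i depends on [2:l]
#4=j depends on [0:m, 3:i]
#5=m depends on [4:j]
#6=m depends on [5:m]
#7=m depends on [6:m]
sources: [0:m, 1:i]
N(rest) = Σ N(rest − s) over sources s of rest; N(one piece) = 1:
  size 1 → [7]=1
  size 2 → [6,7]=1
  size 3 → [5,6,7]=1
  size 4 → [4,5,6,7]=1
  size 5 → [0,4,5,6,7]=1  [3,4,5,6,7]=1
  size 6 → [0,3,4,5,6,7]=2  [2,3,4,5,6,7]=1
  first=0(m) contributes 1
  first=1(i) contributes 3
|[w]| = 4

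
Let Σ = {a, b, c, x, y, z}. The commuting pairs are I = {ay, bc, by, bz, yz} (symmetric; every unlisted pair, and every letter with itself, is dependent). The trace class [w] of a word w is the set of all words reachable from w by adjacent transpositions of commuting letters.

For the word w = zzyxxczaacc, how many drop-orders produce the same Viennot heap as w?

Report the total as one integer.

#0=z has no predecessor
#1=z depends on [0:z]
#2=y has no predecessor
#3=x depends on [1:z, 2:y]
#4=x depends on [3:x]
#5=c depends on [4:x]
#6=z depends on [5:c]
#7=a depends on [6:z]
#8=a depends on [7:a]
#9=c depends on [8:a]
#10=c depends on [9:c]
sources: [0:z, 2:y]
N(rest) = Σ N(rest − s) over sources s of rest; N(one piece) = 1:
  size 1 → [10]=1
  size 2 → [9,10]=1
  size 3 → [8,9,10]=1
  size 4 → [7,8,9,10]=1
  size 5 → [6,7,8,9,10]=1
  size 6 → [5,6,7,8,9,10]=1
  size 7 → [4,5,6,7,8,9,10]=1
  size 8 → [3,4,5,6,7,8,9,10]=1
  size 9 → [1,3,4,5,6,7,8,9,10]=1  [2,3,4,5,6,7,8,9,10]=1
  first=0(z) contributes 2
  first=2(y) contributes 1
|[w]| = 3

3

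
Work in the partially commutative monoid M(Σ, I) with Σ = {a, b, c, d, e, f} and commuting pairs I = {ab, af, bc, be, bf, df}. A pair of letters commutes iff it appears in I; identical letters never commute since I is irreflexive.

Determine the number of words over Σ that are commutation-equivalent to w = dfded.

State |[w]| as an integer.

3

0(d) covers ∅
1(f) covers ∅
2(d) covers 0:d
3(e) covers 1:f, 2:d
4(d) covers 3:e
floor of heap: 0:d, 1:f
completions by unplaced set U, small U first (add the entries for U minus each lowest piece of U):
  |U|=1: {4}:1
  |U|=2: {3,4}:1
  |U|=3: {1,3,4}:1  {2,3,4}:1
  start at 0(d): 2
  start at 1(f): 1
sum over floor = 3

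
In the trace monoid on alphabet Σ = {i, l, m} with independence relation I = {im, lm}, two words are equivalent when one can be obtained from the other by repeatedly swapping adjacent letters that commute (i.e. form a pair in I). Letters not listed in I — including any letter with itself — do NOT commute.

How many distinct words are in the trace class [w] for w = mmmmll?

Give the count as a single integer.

15

#0=m has no predecessor
#1=m depends on [0:m]
#2=m depends on [1:m]
#3=m depends on [2:m]
#4=l has no predecessor
#5=l depends on [4:l]
sources: [0:m, 4:l]
N(rest) = Σ N(rest − s) over sources s of rest; N(one piece) = 1:
  size 1 → [3]=1  [5]=1
  size 2 → [2,3]=1  [3,5]=2  [4,5]=1
  size 3 → [1,2,3]=1  [2,3,5]=3  [3,4,5]=3
  size 4 → [0,1,2,3]=1  [1,2,3,5]=4  [2,3,4,5]=6
  first=0(m) contributes 10
  first=4(l) contributes 5
|[w]| = 15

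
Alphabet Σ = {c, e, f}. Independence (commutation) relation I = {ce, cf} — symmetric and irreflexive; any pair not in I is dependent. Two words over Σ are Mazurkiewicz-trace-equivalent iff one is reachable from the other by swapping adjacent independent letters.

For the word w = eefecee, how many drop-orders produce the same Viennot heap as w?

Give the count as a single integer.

7

drop 0:e onto floor
drop 1:e onto {0:e}
drop 2:f onto {1:e}
drop 3:e onto {2:f}
drop 4:c onto floor
drop 5:e onto {3:e}
drop 6:e onto {5:e}
ground layer = {0:e, 4:c}
drop-orders for the pieces not yet dropped (sum over which currently-grounded one goes next):
  1 to go: {4} 1  {6} 1
  2 to go: {4,6} 2  {5,6} 1
  3 to go: {3,5,6} 1  {4,5,6} 3
  4 to go: {2,3,5,6} 1  {3,4,5,6} 4
  5 to go: {1,2,3,5,6} 1  {2,3,4,5,6} 5
  if 0:e drops first: 6 orders
  if 4:c drops first: 1 orders
heap linearizations: 7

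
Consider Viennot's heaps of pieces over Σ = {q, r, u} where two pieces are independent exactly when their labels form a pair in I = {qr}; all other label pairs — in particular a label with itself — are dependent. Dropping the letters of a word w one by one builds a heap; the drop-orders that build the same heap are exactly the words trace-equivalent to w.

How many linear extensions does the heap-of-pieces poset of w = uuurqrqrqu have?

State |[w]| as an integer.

20

0(u) covers ∅
1(u) covers 0:u
2(u) covers 1:u
3(r) covers 2:u
4(q) covers 2:u
5(r) covers 3:r
6(q) covers 4:q
7(r) covers 5:r
8(q) covers 6:q
9(u) covers 7:r, 8:q
floor of heap: 0:u
completions by unplaced set U, small U first (add the entries for U minus each lowest piece of U):
  |U|=1: {9}:1
  |U|=2: {7,9}:1  {8,9}:1
  |U|=3: {5,7,9}:1  {6,8,9}:1  {7,8,9}:2
  |U|=4: {3,5,7,9}:1  {4,6,8,9}:1  {5,7,8,9}:3  {6,7,8,9}:3
  |U|=5: {3,5,7,8,9}:4  {4,6,7,8,9}:4  {5,6,7,8,9}:6
  |U|=6: {3,5,6,7,8,9}:10  {4,5,6,7,8,9}:10
  |U|=7: {3,4,5,6,7,8,9}:20
  |U|=8: {2,3,4,5,6,7,8,9}:20
  start at 0(u): 20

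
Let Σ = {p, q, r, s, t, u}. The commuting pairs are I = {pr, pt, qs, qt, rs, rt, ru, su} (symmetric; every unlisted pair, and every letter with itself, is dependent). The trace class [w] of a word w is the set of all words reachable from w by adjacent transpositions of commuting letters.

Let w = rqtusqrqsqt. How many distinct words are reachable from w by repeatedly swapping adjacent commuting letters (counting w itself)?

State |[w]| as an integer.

245

0(r) covers ∅
1(q) covers 0:r
2(t) covers ∅
3(u) covers 1:q, 2:t
4(s) covers 2:t
5(q) covers 3:u
6(r) covers 5:q
7(q) covers 6:r
8(s) covers 4:s
9(q) covers 7:q
10(t) covers 3:u, 8:s
floor of heap: 0:r, 2:t
completions by unplaced set U, small U first (add the entries for U minus each lowest piece of U):
  |U|=1: {9}:1  {10}:1
  |U|=2: {7,9}:1  {8,10}:1  {9,10}:2
  |U|=3: {4,8,10}:1  {6,7,9}:1  {7,9,10}:3  {8,9,10}:3
  |U|=4: {4,8,9,10}:4  {5,6,7,9}:1  {6,7,9,10}:4  {7,8,9,10}:6
  |U|=5: {4,7,8,9,10}:10  {5,6,7,9,10}:5  {6,7,8,9,10}:10
  |U|=6: {3,5,6,7,9,10}:5  {4,6,7,8,9,10}:20  {5,6,7,8,9,10}:15
  |U|=7: {1,3,5,6,7,9,10}:5  {3,5,6,7,8,9,10}:20  {4,5,6,7,8,9,10}:35
  |U|=8: {0,1,3,5,6,7,9,10}:5  {1,3,5,6,7,8,9,10}:25  {3,4,5,6,7,8,9,10}:55
  |U|=9: {0,1,3,5,6,7,8,9,10}:30  {1,3,4,5,6,7,8,9,10}:80  {2,3,4,5,6,7,8,9,10}:55
  start at 0(r): 135
  start at 2(t): 110
sum over floor = 245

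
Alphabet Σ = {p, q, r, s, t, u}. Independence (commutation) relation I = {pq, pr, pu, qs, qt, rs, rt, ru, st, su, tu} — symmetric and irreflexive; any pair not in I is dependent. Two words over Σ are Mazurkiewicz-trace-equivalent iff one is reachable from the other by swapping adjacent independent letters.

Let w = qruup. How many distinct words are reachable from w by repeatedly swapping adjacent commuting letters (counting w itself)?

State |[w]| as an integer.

15

piece 0:q — minimal
piece 1:r rests on {0:q}
piece 2:u rests on {0:q}
piece 3:u rests on {2:u}
piece 4:p — minimal
minimal pieces: {0:q, 4:p}
ways to finish when only these pieces remain (= sum over removing one remaining piece with nothing left below it):
  1 left: {1}→1  {3}→1  {4}→1
  2 left: {1,3}→2  {1,4}→2  {2,3}→1  {3,4}→2
  3 left: {1,2,3}→3  {1,3,4}→6  {2,3,4}→3
  placing 0:q first → 12 extensions
  placing 4:p first → 3 extensions
total linear extensions = 15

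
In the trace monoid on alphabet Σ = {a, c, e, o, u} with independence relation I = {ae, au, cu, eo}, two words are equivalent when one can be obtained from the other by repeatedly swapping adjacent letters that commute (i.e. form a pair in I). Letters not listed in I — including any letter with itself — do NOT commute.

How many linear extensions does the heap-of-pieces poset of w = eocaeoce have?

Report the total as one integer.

drop 0:e onto floor
drop 1:o onto floor
drop 2:c onto {0:e, 1:o}
drop 3:a onto {2:c}
drop 4:e onto {2:c}
drop 5:o onto {3:a}
drop 6:c onto {4:e, 5:o}
drop 7:e onto {6:c}
ground layer = {0:e, 1:o}
drop-orders for the pieces not yet dropped (sum over which currently-grounded one goes next):
  1 to go: {7} 1
  2 to go: {6,7} 1
  3 to go: {4,6,7} 1  {5,6,7} 1
  4 to go: {3,5,6,7} 1  {4,5,6,7} 2
  5 to go: {3,4,5,6,7} 3
  6 to go: {2,3,4,5,6,7} 3
  if 0:e drops first: 3 orders
  if 1:o drops first: 3 orders
heap linearizations: 6

6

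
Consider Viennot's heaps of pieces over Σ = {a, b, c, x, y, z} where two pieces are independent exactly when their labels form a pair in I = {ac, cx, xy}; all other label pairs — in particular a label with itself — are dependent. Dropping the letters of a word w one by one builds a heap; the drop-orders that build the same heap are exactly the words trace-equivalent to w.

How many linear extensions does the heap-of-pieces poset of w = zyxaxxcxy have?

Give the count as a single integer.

32

0(z) covers ∅
1(y) covers 0:z
2(x) covers 0:z
3(a) covers 1:y, 2:x
4(x) covers 3:a
5(x) covers 4:x
6(c) covers 1:y
7(x) covers 5:x
8(y) covers 3:a, 6:c
floor of heap: 0:z
completions by unplaced set U, small U first (add the entries for U minus each lowest piece of U):
  |U|=1: {7}:1  {8}:1
  |U|=2: {5,7}:1  {6,8}:1  {7,8}:2
  |U|=3: {4,5,7}:1  {5,7,8}:3  {6,7,8}:3
  |U|=4: {4,5,7,8}:4  {5,6,7,8}:6
  |U|=5: {3,4,5,7,8}:4  {4,5,6,7,8}:10
  |U|=6: {2,3,4,5,7,8}:4  {3,4,5,6,7,8}:14
  |U|=7: {1,3,4,5,6,7,8}:14  {2,3,4,5,6,7,8}:18
  start at 0(z): 32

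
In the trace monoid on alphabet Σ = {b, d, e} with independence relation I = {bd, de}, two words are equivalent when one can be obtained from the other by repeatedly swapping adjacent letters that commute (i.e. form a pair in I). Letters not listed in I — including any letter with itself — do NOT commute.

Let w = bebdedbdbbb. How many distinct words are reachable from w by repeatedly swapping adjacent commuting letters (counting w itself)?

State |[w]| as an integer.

165

0(b) covers ∅
1(e) covers 0:b
2(b) covers 1:e
3(d) covers ∅
4(e) covers 2:b
5(d) covers 3:d
6(b) covers 4:e
7(d) covers 5:d
8(b) covers 6:b
9(b) covers 8:b
10(b) covers 9:b
floor of heap: 0:b, 3:d
completions by unplaced set U, small U first (add the entries for U minus each lowest piece of U):
  |U|=1: {7}:1  {10}:1
  |U|=2: {5,7}:1  {7,10}:2  {9,10}:1
  |U|=3: {3,5,7}:1  {5,7,10}:3  {7,9,10}:3  {8,9,10}:1
  |U|=4: {3,5,7,10}:4  {5,7,9,10}:6  {6,8,9,10}:1  {7,8,9,10}:4
  |U|=5: {3,5,7,9,10}:10  {4,6,8,9,10}:1  {5,7,8,9,10}:10  {6,7,8,9,10}:5
  |U|=6: {2,4,6,8,9,10}:1  {3,5,7,8,9,10}:20  {4,6,7,8,9,10}:6  {5,6,7,8,9,10}:15
  |U|=7: {1,2,4,6,8,9,10}:1  {2,4,6,7,8,9,10}:7  {3,5,6,7,8,9,10}:35  {4,5,6,7,8,9,10}:21
  |U|=8: {0,1,2,4,6,8,9,10}:1  {1,2,4,6,7,8,9,10}:8  {2,4,5,6,7,8,9,10}:28  {3,4,5,6,7,8,9,10}:56
  |U|=9: {0,1,2,4,6,7,8,9,10}:9  {1,2,4,5,6,7,8,9,10}:36  {2,3,4,5,6,7,8,9,10}:84
  start at 0(b): 120
  start at 3(d): 45
sum over floor = 165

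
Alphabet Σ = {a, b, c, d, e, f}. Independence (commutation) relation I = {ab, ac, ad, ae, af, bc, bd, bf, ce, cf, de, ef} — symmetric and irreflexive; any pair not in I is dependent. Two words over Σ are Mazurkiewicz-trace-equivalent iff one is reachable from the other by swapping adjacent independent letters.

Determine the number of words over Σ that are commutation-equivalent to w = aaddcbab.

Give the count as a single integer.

560

#0=a has no predecessor
#1=a depends on [0:a]
#2=d has no predecessor
#3=d depends on [2:d]
#4=c depends on [3:d]
#5=b has no predecessor
#6=a depends on [1:a]
#7=b depends on [5:b]
sources: [0:a, 2:d, 5:b]
N(rest) = Σ N(rest − s) over sources s of rest; N(one piece) = 1:
  size 1 → [4]=1  [6]=1  [7]=1
  size 2 → [1,6]=1  [3,4]=1  [4,6]=2  [4,7]=2  [5,7]=1  [6,7]=2
  size 3 → [0,1,6]=1  [1,4,6]=3  [1,6,7]=3  [2,3,4]=1  [3,4,6]=3  [3,4,7]=3  [4,5,7]=3  [4,6,7]=6  [5,6,7]=3
  size 4 → [0,1,4,6]=4  [0,1,6,7]=4  [1,3,4,6]=6  [1,4,6,7]=12  [1,5,6,7]=6  [2,3,4,6]=4  [2,3,4,7]=4  [3,4,5,7]=6  [3,4,6,7]=12  [4,5,6,7]=12
  size 5 → [0,1,3,4,6]=10  [0,1,4,6,7]=20  [0,1,5,6,7]=10  [1,2,3,4,6]=10  [1,3,4,6,7]=30  [1,4,5,6,7]=30  [2,3,4,5,7]=10  [2,3,4,6,7]=20  [3,4,5,6,7]=30
  size 6 → [0,1,2,3,4,6]=20  [0,1,3,4,6,7]=60  [0,1,4,5,6,7]=60  [1,2,3,4,6,7]=60  [1,3,4,5,6,7]=90  [2,3,4,5,6,7]=60
  first=0(a) contributes 210
  first=2(d) contributes 210
  first=5(b) contributes 140
|[w]| = 560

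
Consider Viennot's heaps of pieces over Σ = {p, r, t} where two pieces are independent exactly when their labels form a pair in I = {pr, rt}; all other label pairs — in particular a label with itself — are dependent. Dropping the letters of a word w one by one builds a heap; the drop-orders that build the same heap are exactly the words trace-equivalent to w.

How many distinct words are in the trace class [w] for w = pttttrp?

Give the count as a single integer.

0(p) covers ∅
1(t) covers 0:p
2(t) covers 1:t
3(t) covers 2:t
4(t) covers 3:t
5(r) covers ∅
6(p) covers 4:t
floor of heap: 0:p, 5:r
completions by unplaced set U, small U first (add the entries for U minus each lowest piece of U):
  |U|=1: {5}:1  {6}:1
  |U|=2: {4,6}:1  {5,6}:2
  |U|=3: {3,4,6}:1  {4,5,6}:3
  |U|=4: {2,3,4,6}:1  {3,4,5,6}:4
  |U|=5: {1,2,3,4,6}:1  {2,3,4,5,6}:5
  start at 0(p): 6
  start at 5(r): 1
sum over floor = 7

7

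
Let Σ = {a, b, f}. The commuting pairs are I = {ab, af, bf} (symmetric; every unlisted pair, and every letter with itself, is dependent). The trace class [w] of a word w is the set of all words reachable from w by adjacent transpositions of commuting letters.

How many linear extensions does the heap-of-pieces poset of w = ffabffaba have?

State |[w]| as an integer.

1260

piece 0:f — minimal
piece 1:f rests on {0:f}
piece 2:a — minimal
piece 3:b — minimal
piece 4:f rests on {1:f}
piece 5:f rests on {4:f}
piece 6:a rests on {2:a}
piece 7:b rests on {3:b}
piece 8:a rests on {6:a}
minimal pieces: {0:f, 2:a, 3:b}
ways to finish when only these pieces remain (= sum over removing one remaining piece with nothing left below it):
  1 left: {5}→1  {7}→1  {8}→1
  2 left: {3,7}→1  {4,5}→1  {5,7}→2  {5,8}→2  {6,8}→1  {7,8}→2
  3 left: {1,4,5}→1  {2,6,8}→1  {3,5,7}→3  {3,7,8}→3  {4,5,7}→3  {4,5,8}→3  {5,6,8}→3  {5,7,8}→6  {6,7,8}→3
  4 left: {0,1,4,5}→1  {1,4,5,7}→4  {1,4,5,8}→4  {2,5,6,8}→4  {2,6,7,8}→4  {3,4,5,7}→6  {3,5,7,8}→12  {3,6,7,8}→6  {4,5,6,8}→6  {4,5,7,8}→12  {5,6,7,8}→12
  5 left: {0,1,4,5,7}→5  {0,1,4,5,8}→5  {1,3,4,5,7}→10  {1,4,5,6,8}→10  {1,4,5,7,8}→20  {2,3,6,7,8}→10  {2,4,5,6,8}→10  {2,5,6,7,8}→20  {3,4,5,7,8}→30  {3,5,6,7,8}→30  {4,5,6,7,8}→30
  6 left: {0,1,3,4,5,7}→15  {0,1,4,5,6,8}→15  {0,1,4,5,7,8}→30  {1,2,4,5,6,8}→20  {1,3,4,5,7,8}→60  {1,4,5,6,7,8}→60  {2,3,5,6,7,8}→60  {2,4,5,6,7,8}→60  {3,4,5,6,7,8}→90
  7 left: {0,1,2,4,5,6,8}→35  {0,1,3,4,5,7,8}→105  {0,1,4,5,6,7,8}→105  {1,2,4,5,6,7,8}→140  {1,3,4,5,6,7,8}→210  {2,3,4,5,6,7,8}→210
  placing 0:f first → 560 extensions
  placing 2:a first → 420 extensions
  placing 3:b first → 280 extensions
total linear extensions = 1260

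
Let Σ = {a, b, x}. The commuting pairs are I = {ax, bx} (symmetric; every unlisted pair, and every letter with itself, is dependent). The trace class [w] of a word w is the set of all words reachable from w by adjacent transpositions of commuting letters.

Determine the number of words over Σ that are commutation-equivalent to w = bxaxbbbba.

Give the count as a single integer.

36

#0=b has no predecessor
#1=x has no predecessor
#2=a depends on [0:b]
#3=x depends on [1:x]
#4=b depends on [2:a]
#5=b depends on [4:b]
#6=b depends on [5:b]
#7=b depends on [6:b]
#8=a depends on [7:b]
sources: [0:b, 1:x]
N(rest) = Σ N(rest − s) over sources s of rest; N(one piece) = 1:
  size 1 → [3]=1  [8]=1
  size 2 → [1,3]=1  [3,8]=2  [7,8]=1
  size 3 → [1,3,8]=3  [3,7,8]=3  [6,7,8]=1
  size 4 → [1,3,7,8]=6  [3,6,7,8]=4  [5,6,7,8]=1
  size 5 → [1,3,6,7,8]=10  [3,5,6,7,8]=5  [4,5,6,7,8]=1
  size 6 → [1,3,5,6,7,8]=15  [2,4,5,6,7,8]=1  [3,4,5,6,7,8]=6
  size 7 → [0,2,4,5,6,7,8]=1  [1,3,4,5,6,7,8]=21  [2,3,4,5,6,7,8]=7
  first=0(b) contributes 28
  first=1(x) contributes 8
|[w]| = 36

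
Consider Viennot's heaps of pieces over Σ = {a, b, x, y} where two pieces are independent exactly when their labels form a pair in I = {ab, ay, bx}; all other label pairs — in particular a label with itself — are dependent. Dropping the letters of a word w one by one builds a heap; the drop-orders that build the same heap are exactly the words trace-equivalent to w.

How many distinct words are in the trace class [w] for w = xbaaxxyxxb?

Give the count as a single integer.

piece 0:x — minimal
piece 1:b — minimal
piece 2:a rests on {0:x}
piece 3:a rests on {2:a}
piece 4:x rests on {3:a}
piece 5:x rests on {4:x}
piece 6:y rests on {1:b, 5:x}
piece 7:x rests on {6:y}
piece 8:x rests on {7:x}
piece 9:b rests on {6:y}
minimal pieces: {0:x, 1:b}
ways to finish when only these pieces remain (= sum over removing one remaining piece with nothing left below it):
  1 left: {8}→1  {9}→1
  2 left: {7,8}→1  {8,9}→2
  3 left: {7,8,9}→3
  4 left: {6,7,8,9}→3
  5 left: {1,6,7,8,9}→3  {5,6,7,8,9}→3
  6 left: {1,5,6,7,8,9}→6  {4,5,6,7,8,9}→3
  7 left: {1,4,5,6,7,8,9}→9  {3,4,5,6,7,8,9}→3
  8 left: {1,3,4,5,6,7,8,9}→12  {2,3,4,5,6,7,8,9}→3
  placing 0:x first → 15 extensions
  placing 1:b first → 3 extensions
total linear extensions = 18

18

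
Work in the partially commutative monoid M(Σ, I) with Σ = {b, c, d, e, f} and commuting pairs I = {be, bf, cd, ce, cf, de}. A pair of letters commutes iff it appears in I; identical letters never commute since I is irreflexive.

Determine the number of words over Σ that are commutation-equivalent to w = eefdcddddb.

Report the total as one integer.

9

piece 0:e — minimal
piece 1:e rests on {0:e}
piece 2:f rests on {1:e}
piece 3:d rests on {2:f}
piece 4:c — minimal
piece 5:d rests on {3:d}
piece 6:d rests on {5:d}
piece 7:d rests on {6:d}
piece 8:d rests on {7:d}
piece 9:b rests on {4:c, 8:d}
minimal pieces: {0:e, 4:c}
ways to finish when only these pieces remain (= sum over removing one remaining piece with nothing left below it):
  1 left: {9}→1
  2 left: {4,9}→1  {8,9}→1
  3 left: {4,8,9}→2  {7,8,9}→1
  4 left: {4,7,8,9}→3  {6,7,8,9}→1
  5 left: {4,6,7,8,9}→4  {5,6,7,8,9}→1
  6 left: {3,5,6,7,8,9}→1  {4,5,6,7,8,9}→5
  7 left: {2,3,5,6,7,8,9}→1  {3,4,5,6,7,8,9}→6
  8 left: {1,2,3,5,6,7,8,9}→1  {2,3,4,5,6,7,8,9}→7
  placing 0:e first → 8 extensions
  placing 4:c first → 1 extensions
total linear extensions = 9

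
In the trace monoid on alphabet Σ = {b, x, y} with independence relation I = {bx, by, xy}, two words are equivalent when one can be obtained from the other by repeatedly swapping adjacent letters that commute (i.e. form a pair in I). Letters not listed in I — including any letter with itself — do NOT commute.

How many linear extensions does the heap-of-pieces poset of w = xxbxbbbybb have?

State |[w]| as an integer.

piece 0:x — minimal
piece 1:x rests on {0:x}
piece 2:b — minimal
piece 3:x rests on {1:x}
piece 4:b rests on {2:b}
piece 5:b rests on {4:b}
piece 6:b rests on {5:b}
piece 7:y — minimal
piece 8:b rests on {6:b}
piece 9:b rests on {8:b}
minimal pieces: {0:x, 2:b, 7:y}
ways to finish when only these pieces remain (= sum over removing one remaining piece with nothing left below it):
  1 left: {3}→1  {7}→1  {9}→1
  2 left: {1,3}→1  {3,7}→2  {3,9}→2  {7,9}→2  {8,9}→1
  3 left: {0,1,3}→1  {1,3,7}→3  {1,3,9}→3  {3,7,9}→6  {3,8,9}→3  {6,8,9}→1  {7,8,9}→3
  4 left: {0,1,3,7}→4  {0,1,3,9}→4  {1,3,7,9}→12  {1,3,8,9}→6  {3,6,8,9}→4  {3,7,8,9}→12  {5,6,8,9}→1  {6,7,8,9}→4
  5 left: {0,1,3,7,9}→20  {0,1,3,8,9}→10  {1,3,6,8,9}→10  {1,3,7,8,9}→30  {3,5,6,8,9}→5  {3,6,7,8,9}→20  {4,5,6,8,9}→1  {5,6,7,8,9}→5
  6 left: {0,1,3,6,8,9}→20  {0,1,3,7,8,9}→60  {1,3,5,6,8,9}→15  {1,3,6,7,8,9}→60  {2,4,5,6,8,9}→1  {3,4,5,6,8,9}→6  {3,5,6,7,8,9}→30  {4,5,6,7,8,9}→6
  7 left: {0,1,3,5,6,8,9}→35  {0,1,3,6,7,8,9}→140  {1,3,4,5,6,8,9}→21  {1,3,5,6,7,8,9}→105  {2,3,4,5,6,8,9}→7  {2,4,5,6,7,8,9}→7  {3,4,5,6,7,8,9}→42
  8 left: {0,1,3,4,5,6,8,9}→56  {0,1,3,5,6,7,8,9}→280  {1,2,3,4,5,6,8,9}→28  {1,3,4,5,6,7,8,9}→168  {2,3,4,5,6,7,8,9}→56
  placing 0:x first → 252 extensions
  placing 2:b first → 504 extensions
  placing 7:y first → 84 extensions
total linear extensions = 840

840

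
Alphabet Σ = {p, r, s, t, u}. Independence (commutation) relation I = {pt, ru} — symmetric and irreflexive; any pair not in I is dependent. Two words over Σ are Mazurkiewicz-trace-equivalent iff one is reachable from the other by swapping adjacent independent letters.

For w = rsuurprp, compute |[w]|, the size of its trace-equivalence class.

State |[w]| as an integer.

#0=r has no predecessor
#1=s depends on [0:r]
#2=u depends on [1:s]
#3=u depends on [2:u]
#4=r depends on [1:s]
#5=p depends on [3:u, 4:r]
#6=r depends on [5:p]
#7=p depends on [6:r]
sources: [0:r]
N(rest) = Σ N(rest − s) over sources s of rest; N(one piece) = 1:
  size 1 → [7]=1
  size 2 → [6,7]=1
  size 3 → [5,6,7]=1
  size 4 → [3,5,6,7]=1  [4,5,6,7]=1
  size 5 → [2,3,5,6,7]=1  [3,4,5,6,7]=2
  size 6 → [2,3,4,5,6,7]=3
  first=0(r) contributes 3

3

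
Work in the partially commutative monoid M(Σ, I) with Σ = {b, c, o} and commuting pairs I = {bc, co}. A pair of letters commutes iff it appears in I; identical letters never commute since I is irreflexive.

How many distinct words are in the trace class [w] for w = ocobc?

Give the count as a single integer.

drop 0:o onto floor
drop 1:c onto floor
drop 2:o onto {0:o}
drop 3:b onto {2:o}
drop 4:c onto {1:c}
ground layer = {0:o, 1:c}
drop-orders for the pieces not yet dropped (sum over which currently-grounded one goes next):
  1 to go: {3} 1  {4} 1
  2 to go: {1,4} 1  {2,3} 1  {3,4} 2
  3 to go: {0,2,3} 1  {1,3,4} 3  {2,3,4} 3
  if 0:o drops first: 6 orders
  if 1:c drops first: 4 orders
heap linearizations: 10

10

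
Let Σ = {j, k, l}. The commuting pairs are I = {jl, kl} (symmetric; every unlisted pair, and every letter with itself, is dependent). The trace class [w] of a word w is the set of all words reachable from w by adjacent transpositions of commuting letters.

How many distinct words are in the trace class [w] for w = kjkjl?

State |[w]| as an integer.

#0=k has no predecessor
#1=j depends on [0:k]
#2=k depends on [1:j]
#3=j depends on [2:k]
#4=l has no predecessor
sources: [0:k, 4:l]
N(rest) = Σ N(rest − s) over sources s of rest; N(one piece) = 1:
  size 1 → [3]=1  [4]=1
  size 2 → [2,3]=1  [3,4]=2
  size 3 → [1,2,3]=1  [2,3,4]=3
  first=0(k) contributes 4
  first=4(l) contributes 1
|[w]| = 5

5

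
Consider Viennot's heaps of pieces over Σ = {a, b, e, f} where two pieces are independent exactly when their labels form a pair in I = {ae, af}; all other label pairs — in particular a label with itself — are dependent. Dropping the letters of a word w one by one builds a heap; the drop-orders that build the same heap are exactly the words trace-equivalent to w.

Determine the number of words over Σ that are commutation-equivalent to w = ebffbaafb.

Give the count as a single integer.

3

0(e) covers ∅
1(b) covers 0:e
2(f) covers 1:b
3(f) covers 2:f
4(b) covers 3:f
5(a) covers 4:b
6(a) covers 5:a
7(f) covers 4:b
8(b) covers 6:a, 7:f
floor of heap: 0:e
completions by unplaced set U, small U first (add the entries for U minus each lowest piece of U):
  |U|=1: {8}:1
  |U|=2: {6,8}:1  {7,8}:1
  |U|=3: {5,6,8}:1  {6,7,8}:2
  |U|=4: {5,6,7,8}:3
  |U|=5: {4,5,6,7,8}:3
  |U|=6: {3,4,5,6,7,8}:3
  |U|=7: {2,3,4,5,6,7,8}:3
  start at 0(e): 3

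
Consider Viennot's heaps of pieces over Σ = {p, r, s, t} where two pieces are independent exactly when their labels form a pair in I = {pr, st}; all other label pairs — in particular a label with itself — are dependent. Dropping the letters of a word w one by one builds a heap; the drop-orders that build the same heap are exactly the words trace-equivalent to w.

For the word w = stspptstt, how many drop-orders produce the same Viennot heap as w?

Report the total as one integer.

0(s) covers ∅
1(t) covers ∅
2(s) covers 0:s
3(p) covers 1:t, 2:s
4(p) covers 3:p
5(t) covers 4:p
6(s) covers 4:p
7(t) covers 5:t
8(t) covers 7:t
floor of heap: 0:s, 1:t
completions by unplaced set U, small U first (add the entries for U minus each lowest piece of U):
  |U|=1: {6}:1  {8}:1
  |U|=2: {6,8}:2  {7,8}:1
  |U|=3: {5,7,8}:1  {6,7,8}:3
  |U|=4: {5,6,7,8}:4
  |U|=5: {4,5,6,7,8}:4
  |U|=6: {3,4,5,6,7,8}:4
  |U|=7: {1,3,4,5,6,7,8}:4  {2,3,4,5,6,7,8}:4
  start at 0(s): 8
  start at 1(t): 4
sum over floor = 12

12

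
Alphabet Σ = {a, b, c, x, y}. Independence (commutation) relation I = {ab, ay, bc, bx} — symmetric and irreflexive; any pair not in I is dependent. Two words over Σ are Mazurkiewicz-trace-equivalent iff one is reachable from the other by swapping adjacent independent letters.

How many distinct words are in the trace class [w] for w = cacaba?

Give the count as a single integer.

drop 0:c onto floor
drop 1:a onto {0:c}
drop 2:c onto {1:a}
drop 3:a onto {2:c}
drop 4:b onto floor
drop 5:a onto {3:a}
ground layer = {0:c, 4:b}
drop-orders for the pieces not yet dropped (sum over which currently-grounded one goes next):
  1 to go: {4} 1  {5} 1
  2 to go: {3,5} 1  {4,5} 2
  3 to go: {2,3,5} 1  {3,4,5} 3
  4 to go: {1,2,3,5} 1  {2,3,4,5} 4
  if 0:c drops first: 5 orders
  if 4:b drops first: 1 orders
heap linearizations: 6

6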